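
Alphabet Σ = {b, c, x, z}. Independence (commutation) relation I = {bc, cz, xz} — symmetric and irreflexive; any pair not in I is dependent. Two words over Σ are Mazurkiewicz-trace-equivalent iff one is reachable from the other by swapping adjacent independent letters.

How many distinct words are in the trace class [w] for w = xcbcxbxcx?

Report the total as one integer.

0(x) covers ∅
1(c) covers 0:x
2(b) covers 0:x
3(c) covers 1:c
4(x) covers 2:b, 3:c
5(b) covers 4:x
6(x) covers 5:b
7(c) covers 6:x
8(x) covers 7:c
floor of heap: 0:x
completions by unplaced set U, small U first (add the entries for U minus each lowest piece of U):
  |U|=1: {8}:1
  |U|=2: {7,8}:1
  |U|=3: {6,7,8}:1
  |U|=4: {5,6,7,8}:1
  |U|=5: {4,5,6,7,8}:1
  |U|=6: {2,4,5,6,7,8}:1  {3,4,5,6,7,8}:1
  |U|=7: {1,3,4,5,6,7,8}:1  {2,3,4,5,6,7,8}:2
  start at 0(x): 3

3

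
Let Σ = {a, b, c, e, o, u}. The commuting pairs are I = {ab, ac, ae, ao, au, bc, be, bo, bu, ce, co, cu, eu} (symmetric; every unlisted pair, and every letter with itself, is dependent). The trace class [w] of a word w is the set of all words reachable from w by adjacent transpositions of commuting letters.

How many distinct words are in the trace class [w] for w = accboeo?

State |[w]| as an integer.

0(a) covers ∅
1(c) covers ∅
2(c) covers 1:c
3(b) covers ∅
4(o) covers ∅
5(e) covers 4:o
6(o) covers 5:e
floor of heap: 0:a, 1:c, 3:b, 4:o
completions by unplaced set U, small U first (add the entries for U minus each lowest piece of U):
  |U|=1: {0}:1  {2}:1  {3}:1  {6}:1
  |U|=2: {0,2}:2  {0,3}:2  {0,6}:2  {1,2}:1  {2,3}:2  {2,6}:2  {3,6}:2  {5,6}:1
  |U|=3: {0,1,2}:3  {0,2,3}:6  {0,2,6}:6  {0,3,6}:6  {0,5,6}:3  {1,2,3}:3  {1,2,6}:3  {2,3,6}:6  {2,5,6}:3  {3,5,6}:3  {4,5,6}:1
  |U|=4: {0,1,2,3}:12  {0,1,2,6}:12  {0,2,3,6}:24  {0,2,5,6}:12  {0,3,5,6}:12  {0,4,5,6}:4  {1,2,3,6}:12  {1,2,5,6}:6  {2,3,5,6}:12  {2,4,5,6}:4  {3,4,5,6}:4
  |U|=5: {0,1,2,3,6}:60  {0,1,2,5,6}:30  {0,2,3,5,6}:60  {0,2,4,5,6}:20  {0,3,4,5,6}:20  {1,2,3,5,6}:30  {1,2,4,5,6}:10  {2,3,4,5,6}:20
  start at 0(a): 60
  start at 1(c): 120
  start at 3(b): 60
  start at 4(o): 180
sum over floor = 420

420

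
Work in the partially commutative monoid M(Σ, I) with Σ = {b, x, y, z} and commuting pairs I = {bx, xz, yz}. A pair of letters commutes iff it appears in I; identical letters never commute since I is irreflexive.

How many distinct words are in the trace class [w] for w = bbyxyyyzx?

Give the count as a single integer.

7

piece 0:b — minimal
piece 1:b rests on {0:b}
piece 2:y rests on {1:b}
piece 3:x rests on {2:y}
piece 4:y rests on {3:x}
piece 5:y rests on {4:y}
piece 6:y rests on {5:y}
piece 7:z rests on {1:b}
piece 8:x rests on {6:y}
minimal pieces: {0:b}
ways to finish when only these pieces remain (= sum over removing one remaining piece with nothing left below it):
  1 left: {7}→1  {8}→1
  2 left: {6,8}→1  {7,8}→2
  3 left: {5,6,8}→1  {6,7,8}→3
  4 left: {4,5,6,8}→1  {5,6,7,8}→4
  5 left: {3,4,5,6,8}→1  {4,5,6,7,8}→5
  6 left: {2,3,4,5,6,8}→1  {3,4,5,6,7,8}→6
  7 left: {2,3,4,5,6,7,8}→7
  placing 0:b first → 7 extensions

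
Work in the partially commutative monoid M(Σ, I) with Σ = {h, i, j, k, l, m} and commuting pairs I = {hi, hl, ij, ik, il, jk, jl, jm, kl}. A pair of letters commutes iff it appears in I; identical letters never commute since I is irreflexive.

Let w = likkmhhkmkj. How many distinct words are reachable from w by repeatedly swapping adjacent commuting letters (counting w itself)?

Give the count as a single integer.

0(l) covers ∅
1(i) covers ∅
2(k) covers ∅
3(k) covers 2:k
4(m) covers 0:l, 1:i, 3:k
5(h) covers 4:m
6(h) covers 5:h
7(k) covers 6:h
8(m) covers 7:k
9(k) covers 8:m
10(j) covers 6:h
floor of heap: 0:l, 1:i, 2:k
completions by unplaced set U, small U first (add the entries for U minus each lowest piece of U):
  |U|=1: {9}:1  {10}:1
  |U|=2: {8,9}:1  {9,10}:2
  |U|=3: {7,8,9}:1  {8,9,10}:3
  |U|=4: {7,8,9,10}:4
  |U|=5: {6,7,8,9,10}:4
  |U|=6: {5,6,7,8,9,10}:4
  |U|=7: {4,5,6,7,8,9,10}:4
  |U|=8: {0,4,5,6,7,8,9,10}:4  {1,4,5,6,7,8,9,10}:4  {3,4,5,6,7,8,9,10}:4
  |U|=9: {0,1,4,5,6,7,8,9,10}:8  {0,3,4,5,6,7,8,9,10}:8  {1,3,4,5,6,7,8,9,10}:8  {2,3,4,5,6,7,8,9,10}:4
  start at 0(l): 12
  start at 1(i): 12
  start at 2(k): 24
sum over floor = 48

48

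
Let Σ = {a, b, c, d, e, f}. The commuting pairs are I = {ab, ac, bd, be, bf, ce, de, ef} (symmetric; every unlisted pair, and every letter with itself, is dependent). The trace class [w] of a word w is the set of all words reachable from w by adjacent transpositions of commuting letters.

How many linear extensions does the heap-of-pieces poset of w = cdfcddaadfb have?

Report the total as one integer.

7

piece 0:c — minimal
piece 1:d rests on {0:c}
piece 2:f rests on {1:d}
piece 3:c rests on {2:f}
piece 4:d rests on {3:c}
piece 5:d rests on {4:d}
piece 6:a rests on {5:d}
piece 7:a rests on {6:a}
piece 8:d rests on {7:a}
piece 9:f rests on {8:d}
piece 10:b rests on {3:c}
minimal pieces: {0:c}
ways to finish when only these pieces remain (= sum over removing one remaining piece with nothing left below it):
  1 left: {9}→1  {10}→1
  2 left: {8,9}→1  {9,10}→2
  3 left: {7,8,9}→1  {8,9,10}→3
  4 left: {6,7,8,9}→1  {7,8,9,10}→4
  5 left: {5,6,7,8,9}→1  {6,7,8,9,10}→5
  6 left: {4,5,6,7,8,9}→1  {5,6,7,8,9,10}→6
  7 left: {4,5,6,7,8,9,10}→7
  8 left: {3,4,5,6,7,8,9,10}→7
  9 left: {2,3,4,5,6,7,8,9,10}→7
  placing 0:c first → 7 extensions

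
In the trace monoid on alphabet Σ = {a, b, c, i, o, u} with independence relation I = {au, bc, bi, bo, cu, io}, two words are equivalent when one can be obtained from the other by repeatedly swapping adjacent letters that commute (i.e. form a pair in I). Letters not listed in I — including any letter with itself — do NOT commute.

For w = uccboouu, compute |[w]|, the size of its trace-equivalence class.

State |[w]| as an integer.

0(u) covers ∅
1(c) covers ∅
2(c) covers 1:c
3(b) covers 0:u
4(o) covers 0:u, 2:c
5(o) covers 4:o
6(u) covers 3:b, 5:o
7(u) covers 6:u
floor of heap: 0:u, 1:c
completions by unplaced set U, small U first (add the entries for U minus each lowest piece of U):
  |U|=1: {7}:1
  |U|=2: {6,7}:1
  |U|=3: {3,6,7}:1  {5,6,7}:1
  |U|=4: {3,5,6,7}:2  {4,5,6,7}:1
  |U|=5: {2,4,5,6,7}:1  {3,4,5,6,7}:3
  |U|=6: {0,3,4,5,6,7}:3  {1,2,4,5,6,7}:1  {2,3,4,5,6,7}:4
  start at 0(u): 5
  start at 1(c): 7
sum over floor = 12

12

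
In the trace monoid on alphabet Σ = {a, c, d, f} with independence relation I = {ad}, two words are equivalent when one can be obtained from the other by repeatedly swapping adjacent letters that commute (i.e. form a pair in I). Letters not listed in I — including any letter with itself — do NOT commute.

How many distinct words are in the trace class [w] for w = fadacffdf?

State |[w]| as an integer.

3

0(f) covers ∅
1(a) covers 0:f
2(d) covers 0:f
3(a) covers 1:a
4(c) covers 2:d, 3:a
5(f) covers 4:c
6(f) covers 5:f
7(d) covers 6:f
8(f) covers 7:d
floor of heap: 0:f
completions by unplaced set U, small U first (add the entries for U minus each lowest piece of U):
  |U|=1: {8}:1
  |U|=2: {7,8}:1
  |U|=3: {6,7,8}:1
  |U|=4: {5,6,7,8}:1
  |U|=5: {4,5,6,7,8}:1
  |U|=6: {2,4,5,6,7,8}:1  {3,4,5,6,7,8}:1
  |U|=7: {1,3,4,5,6,7,8}:1  {2,3,4,5,6,7,8}:2
  start at 0(f): 3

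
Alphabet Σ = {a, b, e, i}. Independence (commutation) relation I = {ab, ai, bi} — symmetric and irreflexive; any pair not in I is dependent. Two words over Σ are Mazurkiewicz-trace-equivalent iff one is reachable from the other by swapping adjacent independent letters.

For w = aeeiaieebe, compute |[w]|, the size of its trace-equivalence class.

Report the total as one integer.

3

#0=a has no predecessor
#1=e depends on [0:a]
#2=e depends on [1:e]
#3=i depends on [2:e]
#4=a depends on [2:e]
#5=i depends on [3:i]
#6=e depends on [4:a, 5:i]
#7=e depends on [6:e]
#8=b depends on [7:e]
#9=e depends on [8:b]
sources: [0:a]
N(rest) = Σ N(rest − s) over sources s of rest; N(one piece) = 1:
  size 1 → [9]=1
  size 2 → [8,9]=1
  size 3 → [7,8,9]=1
  size 4 → [6,7,8,9]=1
  size 5 → [4,6,7,8,9]=1  [5,6,7,8,9]=1
  size 6 → [3,5,6,7,8,9]=1  [4,5,6,7,8,9]=2
  size 7 → [3,4,5,6,7,8,9]=3
  size 8 → [2,3,4,5,6,7,8,9]=3
  first=0(a) contributes 3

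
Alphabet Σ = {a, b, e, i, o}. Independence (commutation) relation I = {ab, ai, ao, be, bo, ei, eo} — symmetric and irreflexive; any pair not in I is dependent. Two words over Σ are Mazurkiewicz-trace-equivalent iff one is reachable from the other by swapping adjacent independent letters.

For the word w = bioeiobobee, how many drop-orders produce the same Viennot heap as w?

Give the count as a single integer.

piece 0:b — minimal
piece 1:i rests on {0:b}
piece 2:o rests on {1:i}
piece 3:e — minimal
piece 4:i rests on {2:o}
piece 5:o rests on {4:i}
piece 6:b rests on {4:i}
piece 7:o rests on {5:o}
piece 8:b rests on {6:b}
piece 9:e rests on {3:e}
piece 10:e rests on {9:e}
minimal pieces: {0:b, 3:e}
ways to finish when only these pieces remain (= sum over removing one remaining piece with nothing left below it):
  1 left: {7}→1  {8}→1  {10}→1
  2 left: {5,7}→1  {6,8}→1  {7,8}→2  {7,10}→2  {8,10}→2  {9,10}→1
  3 left: {3,9,10}→1  {5,7,8}→3  {5,7,10}→3  {6,7,8}→3  {6,8,10}→3  {7,8,10}→6  {7,9,10}→3  {8,9,10}→3
  4 left: {3,7,9,10}→4  {3,8,9,10}→4  {5,6,7,8}→6  {5,7,8,10}→12  {5,7,9,10}→6  {6,7,8,10}→12  {6,8,9,10}→6  {7,8,9,10}→12
  5 left: {3,5,7,9,10}→10  {3,6,8,9,10}→10  {3,7,8,9,10}→20  {4,5,6,7,8}→6  {5,6,7,8,10}→30  {5,7,8,9,10}→30  {6,7,8,9,10}→30
  6 left: {2,4,5,6,7,8}→6  {3,5,7,8,9,10}→60  {3,6,7,8,9,10}→60  {4,5,6,7,8,10}→36  {5,6,7,8,9,10}→90
  7 left: {1,2,4,5,6,7,8}→6  {2,4,5,6,7,8,10}→42  {3,5,6,7,8,9,10}→210  {4,5,6,7,8,9,10}→126
  8 left: {0,1,2,4,5,6,7,8}→6  {1,2,4,5,6,7,8,10}→48  {2,4,5,6,7,8,9,10}→168  {3,4,5,6,7,8,9,10}→336
  9 left: {0,1,2,4,5,6,7,8,10}→54  {1,2,4,5,6,7,8,9,10}→216  {2,3,4,5,6,7,8,9,10}→504
  placing 0:b first → 720 extensions
  placing 3:e first → 270 extensions
total linear extensions = 990

990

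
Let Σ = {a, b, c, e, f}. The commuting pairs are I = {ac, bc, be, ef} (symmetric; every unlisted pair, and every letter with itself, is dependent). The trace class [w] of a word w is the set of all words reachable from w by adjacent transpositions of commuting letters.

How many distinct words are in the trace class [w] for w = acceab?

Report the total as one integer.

3

drop 0:a onto floor
drop 1:c onto floor
drop 2:c onto {1:c}
drop 3:e onto {0:a, 2:c}
drop 4:a onto {3:e}
drop 5:b onto {4:a}
ground layer = {0:a, 1:c}
drop-orders for the pieces not yet dropped (sum over which currently-grounded one goes next):
  1 to go: {5} 1
  2 to go: {4,5} 1
  3 to go: {3,4,5} 1
  4 to go: {0,3,4,5} 1  {2,3,4,5} 1
  if 0:a drops first: 1 orders
  if 1:c drops first: 2 orders
heap linearizations: 3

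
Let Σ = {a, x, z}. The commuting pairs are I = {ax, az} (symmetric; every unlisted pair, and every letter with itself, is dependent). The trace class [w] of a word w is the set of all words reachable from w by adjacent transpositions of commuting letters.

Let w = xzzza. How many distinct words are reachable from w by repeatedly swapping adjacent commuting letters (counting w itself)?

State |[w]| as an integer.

5

#0=x has no predecessor
#1=z depends on [0:x]
#2=z depends on [1:z]
#3=z depends on [2:z]
#4=a has no predecessor
sources: [0:x, 4:a]
N(rest) = Σ N(rest − s) over sources s of rest; N(one piece) = 1:
  size 1 → [3]=1  [4]=1
  size 2 → [2,3]=1  [3,4]=2
  size 3 → [1,2,3]=1  [2,3,4]=3
  first=0(x) contributes 4
  first=4(a) contributes 1
|[w]| = 5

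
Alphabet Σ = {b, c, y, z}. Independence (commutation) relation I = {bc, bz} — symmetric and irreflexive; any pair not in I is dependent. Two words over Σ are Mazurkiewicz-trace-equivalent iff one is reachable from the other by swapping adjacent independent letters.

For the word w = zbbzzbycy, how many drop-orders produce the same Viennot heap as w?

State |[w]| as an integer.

20

#0=z has no predecessor
#1=b has no predecessor
#2=b depends on [1:b]
#3=z depends on [0:z]
#4=z depends on [3:z]
#5=b depends on [2:b]
#6=y depends on [4:z, 5:b]
#7=c depends on [6:y]
#8=y depends on [7:c]
sources: [0:z, 1:b]
N(rest) = Σ N(rest − s) over sources s of rest; N(one piece) = 1:
  size 1 → [8]=1
  size 2 → [7,8]=1
  size 3 → [6,7,8]=1
  size 4 → [4,6,7,8]=1  [5,6,7,8]=1
  size 5 → [2,5,6,7,8]=1  [3,4,6,7,8]=1  [4,5,6,7,8]=2
  size 6 → [0,3,4,6,7,8]=1  [1,2,5,6,7,8]=1  [2,4,5,6,7,8]=3  [3,4,5,6,7,8]=3
  size 7 → [0,3,4,5,6,7,8]=4  [1,2,4,5,6,7,8]=4  [2,3,4,5,6,7,8]=6
  first=0(z) contributes 10
  first=1(b) contributes 10
|[w]| = 20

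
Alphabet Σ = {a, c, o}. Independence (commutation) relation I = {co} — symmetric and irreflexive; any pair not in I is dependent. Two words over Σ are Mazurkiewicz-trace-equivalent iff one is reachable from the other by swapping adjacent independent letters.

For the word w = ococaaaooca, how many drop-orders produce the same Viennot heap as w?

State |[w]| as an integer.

18

#0=o has no predecessor
#1=c has no predecessor
#2=o depends on [0:o]
#3=c depends on [1:c]
#4=a depends on [2:o, 3:c]
#5=a depends on [4:a]
#6=a depends on [5:a]
#7=o depends on [6:a]
#8=o depends on [7:o]
#9=c depends on [6:a]
#10=a depends on [8:o, 9:c]
sources: [0:o, 1:c]
N(rest) = Σ N(rest − s) over sources s of rest; N(one piece) = 1:
  size 1 → [10]=1
  size 2 → [8,10]=1  [9,10]=1
  size 3 → [7,8,10]=1  [8,9,10]=2
  size 4 → [7,8,9,10]=3
  size 5 → [6,7,8,9,10]=3
  size 6 → [5,6,7,8,9,10]=3
  size 7 → [4,5,6,7,8,9,10]=3
  size 8 → [2,4,5,6,7,8,9,10]=3  [3,4,5,6,7,8,9,10]=3
  size 9 → [0,2,4,5,6,7,8,9,10]=3  [1,3,4,5,6,7,8,9,10]=3  [2,3,4,5,6,7,8,9,10]=6
  first=0(o) contributes 9
  first=1(c) contributes 9
|[w]| = 18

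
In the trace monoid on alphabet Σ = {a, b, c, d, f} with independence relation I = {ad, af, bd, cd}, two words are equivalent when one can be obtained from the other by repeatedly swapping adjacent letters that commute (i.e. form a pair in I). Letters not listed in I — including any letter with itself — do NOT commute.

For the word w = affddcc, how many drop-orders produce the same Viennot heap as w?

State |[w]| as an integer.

drop 0:a onto floor
drop 1:f onto floor
drop 2:f onto {1:f}
drop 3:d onto {2:f}
drop 4:d onto {3:d}
drop 5:c onto {0:a, 2:f}
drop 6:c onto {5:c}
ground layer = {0:a, 1:f}
drop-orders for the pieces not yet dropped (sum over which currently-grounded one goes next):
  1 to go: {4} 1  {6} 1
  2 to go: {3,4} 1  {4,6} 2  {5,6} 1
  3 to go: {0,5,6} 1  {3,4,6} 3  {4,5,6} 3
  4 to go: {0,4,5,6} 4  {3,4,5,6} 6
  5 to go: {0,3,4,5,6} 10  {2,3,4,5,6} 6
  if 0:a drops first: 6 orders
  if 1:f drops first: 16 orders
heap linearizations: 22

22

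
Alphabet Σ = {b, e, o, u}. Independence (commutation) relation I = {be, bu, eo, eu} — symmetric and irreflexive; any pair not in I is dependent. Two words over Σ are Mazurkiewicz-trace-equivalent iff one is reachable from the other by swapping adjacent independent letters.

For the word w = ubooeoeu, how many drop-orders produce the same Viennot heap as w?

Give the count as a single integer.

drop 0:u onto floor
drop 1:b onto floor
drop 2:o onto {0:u, 1:b}
drop 3:o onto {2:o}
drop 4:e onto floor
drop 5:o onto {3:o}
drop 6:e onto {4:e}
drop 7:u onto {5:o}
ground layer = {0:u, 1:b, 4:e}
drop-orders for the pieces not yet dropped (sum over which currently-grounded one goes next):
  1 to go: {6} 1  {7} 1
  2 to go: {4,6} 1  {5,7} 1  {6,7} 2
  3 to go: {3,5,7} 1  {4,6,7} 3  {5,6,7} 3
  4 to go: {2,3,5,7} 1  {3,5,6,7} 4  {4,5,6,7} 6
  5 to go: {0,2,3,5,7} 1  {1,2,3,5,7} 1  {2,3,5,6,7} 5  {3,4,5,6,7} 10
  6 to go: {0,1,2,3,5,7} 2  {0,2,3,5,6,7} 6  {1,2,3,5,6,7} 6  {2,3,4,5,6,7} 15
  if 0:u drops first: 21 orders
  if 1:b drops first: 21 orders
  if 4:e drops first: 14 orders
heap linearizations: 56

56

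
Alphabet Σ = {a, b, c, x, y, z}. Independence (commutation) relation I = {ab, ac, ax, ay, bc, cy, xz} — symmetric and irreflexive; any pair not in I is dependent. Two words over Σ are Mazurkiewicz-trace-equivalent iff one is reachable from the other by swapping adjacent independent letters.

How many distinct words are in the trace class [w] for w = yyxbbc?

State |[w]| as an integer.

3

drop 0:y onto floor
drop 1:y onto {0:y}
drop 2:x onto {1:y}
drop 3:b onto {2:x}
drop 4:b onto {3:b}
drop 5:c onto {2:x}
ground layer = {0:y}
drop-orders for the pieces not yet dropped (sum over which currently-grounded one goes next):
  1 to go: {4} 1  {5} 1
  2 to go: {3,4} 1  {4,5} 2
  3 to go: {3,4,5} 3
  4 to go: {2,3,4,5} 3
  if 0:y drops first: 3 orders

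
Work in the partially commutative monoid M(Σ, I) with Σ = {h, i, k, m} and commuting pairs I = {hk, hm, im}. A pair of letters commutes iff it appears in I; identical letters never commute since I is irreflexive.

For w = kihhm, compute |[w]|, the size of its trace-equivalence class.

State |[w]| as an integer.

4

piece 0:k — minimal
piece 1:i rests on {0:k}
piece 2:h rests on {1:i}
piece 3:h rests on {2:h}
piece 4:m rests on {0:k}
minimal pieces: {0:k}
ways to finish when only these pieces remain (= sum over removing one remaining piece with nothing left below it):
  1 left: {3}→1  {4}→1
  2 left: {2,3}→1  {3,4}→2
  3 left: {1,2,3}→1  {2,3,4}→3
  placing 0:k first → 4 extensions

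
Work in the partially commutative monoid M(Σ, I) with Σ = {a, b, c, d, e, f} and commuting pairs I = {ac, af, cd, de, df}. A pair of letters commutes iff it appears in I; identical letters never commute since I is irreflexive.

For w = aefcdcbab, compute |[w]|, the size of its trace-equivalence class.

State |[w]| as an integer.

piece 0:a — minimal
piece 1:e rests on {0:a}
piece 2:f rests on {1:e}
piece 3:c rests on {2:f}
piece 4:d rests on {0:a}
piece 5:c rests on {3:c}
piece 6:b rests on {4:d, 5:c}
piece 7:a rests on {6:b}
piece 8:b rests on {7:a}
minimal pieces: {0:a}
ways to finish when only these pieces remain (= sum over removing one remaining piece with nothing left below it):
  1 left: {8}→1
  2 left: {7,8}→1
  3 left: {6,7,8}→1
  4 left: {4,6,7,8}→1  {5,6,7,8}→1
  5 left: {3,5,6,7,8}→1  {4,5,6,7,8}→2
  6 left: {2,3,5,6,7,8}→1  {3,4,5,6,7,8}→3
  7 left: {1,2,3,5,6,7,8}→1  {2,3,4,5,6,7,8}→4
  placing 0:a first → 5 extensions

5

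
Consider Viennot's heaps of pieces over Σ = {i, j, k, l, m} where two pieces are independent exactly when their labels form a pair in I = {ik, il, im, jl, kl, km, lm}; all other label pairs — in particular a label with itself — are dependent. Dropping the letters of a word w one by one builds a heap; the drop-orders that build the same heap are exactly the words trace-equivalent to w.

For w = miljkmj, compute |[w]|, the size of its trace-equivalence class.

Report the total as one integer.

#0=m has no predecessor
#1=i has no predecessor
#2=l has no predecessor
#3=j depends on [0:m, 1:i]
#4=k depends on [3:j]
#5=m depends on [3:j]
#6=j depends on [4:k, 5:m]
sources: [0:m, 1:i, 2:l]
N(rest) = Σ N(rest − s) over sources s of rest; N(one piece) = 1:
  size 1 → [2]=1  [6]=1
  size 2 → [2,6]=2  [4,6]=1  [5,6]=1
  size 3 → [2,4,6]=3  [2,5,6]=3  [4,5,6]=2
  size 4 → [2,4,5,6]=8  [3,4,5,6]=2
  size 5 → [0,3,4,5,6]=2  [1,3,4,5,6]=2  [2,3,4,5,6]=10
  first=0(m) contributes 12
  first=1(i) contributes 12
  first=2(l) contributes 4
|[w]| = 28

28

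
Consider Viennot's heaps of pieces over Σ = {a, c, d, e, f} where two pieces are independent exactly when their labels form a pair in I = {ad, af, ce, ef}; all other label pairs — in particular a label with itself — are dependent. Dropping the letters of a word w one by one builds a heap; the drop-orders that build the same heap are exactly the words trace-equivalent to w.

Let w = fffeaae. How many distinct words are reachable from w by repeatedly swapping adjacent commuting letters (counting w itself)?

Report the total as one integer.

35

0(f) covers ∅
1(f) covers 0:f
2(f) covers 1:f
3(e) covers ∅
4(a) covers 3:e
5(a) covers 4:a
6(e) covers 5:a
floor of heap: 0:f, 3:e
completions by unplaced set U, small U first (add the entries for U minus each lowest piece of U):
  |U|=1: {2}:1  {6}:1
  |U|=2: {1,2}:1  {2,6}:2  {5,6}:1
  |U|=3: {0,1,2}:1  {1,2,6}:3  {2,5,6}:3  {4,5,6}:1
  |U|=4: {0,1,2,6}:4  {1,2,5,6}:6  {2,4,5,6}:4  {3,4,5,6}:1
  |U|=5: {0,1,2,5,6}:10  {1,2,4,5,6}:10  {2,3,4,5,6}:5
  start at 0(f): 15
  start at 3(e): 20
sum over floor = 35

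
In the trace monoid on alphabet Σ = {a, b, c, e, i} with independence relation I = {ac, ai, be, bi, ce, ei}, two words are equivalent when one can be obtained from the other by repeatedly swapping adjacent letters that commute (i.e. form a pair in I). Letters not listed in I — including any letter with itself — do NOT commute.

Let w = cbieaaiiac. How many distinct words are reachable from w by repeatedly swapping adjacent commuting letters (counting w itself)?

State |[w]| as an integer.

0(c) covers ∅
1(b) covers 0:c
2(i) covers 0:c
3(e) covers ∅
4(a) covers 1:b, 3:e
5(a) covers 4:a
6(i) covers 2:i
7(i) covers 6:i
8(a) covers 5:a
9(c) covers 1:b, 7:i
floor of heap: 0:c, 3:e
completions by unplaced set U, small U first (add the entries for U minus each lowest piece of U):
  |U|=1: {8}:1  {9}:1
  |U|=2: {5,8}:1  {7,9}:1  {8,9}:2
  |U|=3: {4,5,8}:1  {5,8,9}:3  {6,7,9}:1  {7,8,9}:3
  |U|=4: {2,6,7,9}:1  {3,4,5,8}:1  {4,5,8,9}:4  {5,7,8,9}:6  {6,7,8,9}:4
  |U|=5: {1,4,5,8,9}:4  {2,6,7,8,9}:5  {3,4,5,8,9}:5  {4,5,7,8,9}:10  {5,6,7,8,9}:10
  |U|=6: {1,3,4,5,8,9}:9  {1,4,5,7,8,9}:14  {2,5,6,7,8,9}:15  {3,4,5,7,8,9}:15  {4,5,6,7,8,9}:20
  |U|=7: {1,3,4,5,7,8,9}:38  {1,4,5,6,7,8,9}:34  {2,4,5,6,7,8,9}:35  {3,4,5,6,7,8,9}:35
  |U|=8: {1,2,4,5,6,7,8,9}:69  {1,3,4,5,6,7,8,9}:107  {2,3,4,5,6,7,8,9}:70
  start at 0(c): 246
  start at 3(e): 69
sum over floor = 315

315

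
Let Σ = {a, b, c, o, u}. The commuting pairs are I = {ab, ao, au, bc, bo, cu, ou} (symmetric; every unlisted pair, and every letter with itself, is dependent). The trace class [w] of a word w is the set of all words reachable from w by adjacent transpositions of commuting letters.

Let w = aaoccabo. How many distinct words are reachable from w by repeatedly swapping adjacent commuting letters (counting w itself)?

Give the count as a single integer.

48

0(a) covers ∅
1(a) covers 0:a
2(o) covers ∅
3(c) covers 1:a, 2:o
4(c) covers 3:c
5(a) covers 4:c
6(b) covers ∅
7(o) covers 4:c
floor of heap: 0:a, 2:o, 6:b
completions by unplaced set U, small U first (add the entries for U minus each lowest piece of U):
  |U|=1: {5}:1  {6}:1  {7}:1
  |U|=2: {5,6}:2  {5,7}:2  {6,7}:2
  |U|=3: {4,5,7}:2  {5,6,7}:6
  |U|=4: {3,4,5,7}:2  {4,5,6,7}:8
  |U|=5: {1,3,4,5,7}:2  {2,3,4,5,7}:2  {3,4,5,6,7}:10
  |U|=6: {0,1,3,4,5,7}:2  {1,2,3,4,5,7}:4  {1,3,4,5,6,7}:12  {2,3,4,5,6,7}:12
  start at 0(a): 28
  start at 2(o): 14
  start at 6(b): 6
sum over floor = 48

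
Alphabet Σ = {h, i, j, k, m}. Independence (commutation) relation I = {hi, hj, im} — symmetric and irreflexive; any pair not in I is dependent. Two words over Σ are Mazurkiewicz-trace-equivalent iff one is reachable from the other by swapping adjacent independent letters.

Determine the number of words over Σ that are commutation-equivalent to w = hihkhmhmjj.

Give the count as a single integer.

3

#0=h has no predecessor
#1=i has no predecessor
#2=h depends on [0:h]
#3=k depends on [1:i, 2:h]
#4=h depends on [3:k]
#5=m depends on [4:h]
#6=h depends on [5:m]
#7=m depends on [6:h]
#8=j depends on [7:m]
#9=j depends on [8:j]
sources: [0:h, 1:i]
N(rest) = Σ N(rest − s) over sources s of rest; N(one piece) = 1:
  size 1 → [9]=1
  size 2 → [8,9]=1
  size 3 → [7,8,9]=1
  size 4 → [6,7,8,9]=1
  size 5 → [5,6,7,8,9]=1
  size 6 → [4,5,6,7,8,9]=1
  size 7 → [3,4,5,6,7,8,9]=1
  size 8 → [1,3,4,5,6,7,8,9]=1  [2,3,4,5,6,7,8,9]=1
  first=0(h) contributes 2
  first=1(i) contributes 1
|[w]| = 3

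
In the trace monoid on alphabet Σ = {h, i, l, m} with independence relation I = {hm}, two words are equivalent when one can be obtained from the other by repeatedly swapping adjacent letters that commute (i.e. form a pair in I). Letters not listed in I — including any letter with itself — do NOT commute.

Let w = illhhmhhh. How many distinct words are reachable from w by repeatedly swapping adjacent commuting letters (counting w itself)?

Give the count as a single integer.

6

0(i) covers ∅
1(l) covers 0:i
2(l) covers 1:l
3(h) covers 2:l
4(h) covers 3:h
5(m) covers 2:l
6(h) covers 4:h
7(h) covers 6:h
8(h) covers 7:h
floor of heap: 0:i
completions by unplaced set U, small U first (add the entries for U minus each lowest piece of U):
  |U|=1: {5}:1  {8}:1
  |U|=2: {5,8}:2  {7,8}:1
  |U|=3: {5,7,8}:3  {6,7,8}:1
  |U|=4: {4,6,7,8}:1  {5,6,7,8}:4
  |U|=5: {3,4,6,7,8}:1  {4,5,6,7,8}:5
  |U|=6: {3,4,5,6,7,8}:6
  |U|=7: {2,3,4,5,6,7,8}:6
  start at 0(i): 6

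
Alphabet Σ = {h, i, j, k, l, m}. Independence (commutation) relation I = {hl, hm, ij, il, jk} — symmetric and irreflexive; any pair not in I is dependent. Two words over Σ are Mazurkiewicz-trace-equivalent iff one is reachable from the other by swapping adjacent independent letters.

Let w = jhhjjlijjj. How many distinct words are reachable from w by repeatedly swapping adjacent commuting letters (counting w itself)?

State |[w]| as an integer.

drop 0:j onto floor
drop 1:h onto {0:j}
drop 2:h onto {1:h}
drop 3:j onto {2:h}
drop 4:j onto {3:j}
drop 5:l onto {4:j}
drop 6:i onto {2:h}
drop 7:j onto {5:l}
drop 8:j onto {7:j}
drop 9:j onto {8:j}
ground layer = {0:j}
drop-orders for the pieces not yet dropped (sum over which currently-grounded one goes next):
  1 to go: {6} 1  {9} 1
  2 to go: {6,9} 2  {8,9} 1
  3 to go: {6,8,9} 3  {7,8,9} 1
  4 to go: {5,7,8,9} 1  {6,7,8,9} 4
  5 to go: {4,5,7,8,9} 1  {5,6,7,8,9} 5
  6 to go: {3,4,5,7,8,9} 1  {4,5,6,7,8,9} 6
  7 to go: {3,4,5,6,7,8,9} 7
  8 to go: {2,3,4,5,6,7,8,9} 7
  if 0:j drops first: 7 orders

7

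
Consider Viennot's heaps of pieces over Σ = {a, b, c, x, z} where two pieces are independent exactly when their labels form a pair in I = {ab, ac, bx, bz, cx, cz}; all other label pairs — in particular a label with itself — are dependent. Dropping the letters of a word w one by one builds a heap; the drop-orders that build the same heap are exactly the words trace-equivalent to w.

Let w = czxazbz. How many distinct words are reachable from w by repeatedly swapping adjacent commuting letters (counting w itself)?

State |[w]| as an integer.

0(c) covers ∅
1(z) covers ∅
2(x) covers 1:z
3(a) covers 2:x
4(z) covers 3:a
5(b) covers 0:c
6(z) covers 4:z
floor of heap: 0:c, 1:z
completions by unplaced set U, small U first (add the entries for U minus each lowest piece of U):
  |U|=1: {5}:1  {6}:1
  |U|=2: {0,5}:1  {4,6}:1  {5,6}:2
  |U|=3: {0,5,6}:3  {3,4,6}:1  {4,5,6}:3
  |U|=4: {0,4,5,6}:6  {2,3,4,6}:1  {3,4,5,6}:4
  |U|=5: {0,3,4,5,6}:10  {1,2,3,4,6}:1  {2,3,4,5,6}:5
  start at 0(c): 6
  start at 1(z): 15
sum over floor = 21

21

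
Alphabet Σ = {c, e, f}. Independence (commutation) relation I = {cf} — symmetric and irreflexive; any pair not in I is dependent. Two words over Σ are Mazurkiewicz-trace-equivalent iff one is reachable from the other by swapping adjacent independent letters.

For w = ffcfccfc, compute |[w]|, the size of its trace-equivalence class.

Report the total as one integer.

piece 0:f — minimal
piece 1:f rests on {0:f}
piece 2:c — minimal
piece 3:f rests on {1:f}
piece 4:c rests on {2:c}
piece 5:c rests on {4:c}
piece 6:f rests on {3:f}
piece 7:c rests on {5:c}
minimal pieces: {0:f, 2:c}
ways to finish when only these pieces remain (= sum over removing one remaining piece with nothing left below it):
  1 left: {6}→1  {7}→1
  2 left: {3,6}→1  {5,7}→1  {6,7}→2
  3 left: {1,3,6}→1  {3,6,7}→3  {4,5,7}→1  {5,6,7}→3
  4 left: {0,1,3,6}→1  {1,3,6,7}→4  {2,4,5,7}→1  {3,5,6,7}→6  {4,5,6,7}→4
  5 left: {0,1,3,6,7}→5  {1,3,5,6,7}→10  {2,4,5,6,7}→5  {3,4,5,6,7}→10
  6 left: {0,1,3,5,6,7}→15  {1,3,4,5,6,7}→20  {2,3,4,5,6,7}→15
  placing 0:f first → 35 extensions
  placing 2:c first → 35 extensions
total linear extensions = 70

70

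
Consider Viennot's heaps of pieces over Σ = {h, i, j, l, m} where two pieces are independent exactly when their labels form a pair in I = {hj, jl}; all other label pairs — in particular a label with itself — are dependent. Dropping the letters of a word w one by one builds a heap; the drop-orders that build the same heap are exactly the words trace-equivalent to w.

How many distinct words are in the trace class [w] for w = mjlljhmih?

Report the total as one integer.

10

drop 0:m onto floor
drop 1:j onto {0:m}
drop 2:l onto {0:m}
drop 3:l onto {2:l}
drop 4:j onto {1:j}
drop 5:h onto {3:l}
drop 6:m onto {4:j, 5:h}
drop 7:i onto {6:m}
drop 8:h onto {7:i}
ground layer = {0:m}
drop-orders for the pieces not yet dropped (sum over which currently-grounded one goes next):
  1 to go: {8} 1
  2 to go: {7,8} 1
  3 to go: {6,7,8} 1
  4 to go: {4,6,7,8} 1  {5,6,7,8} 1
  5 to go: {1,4,6,7,8} 1  {3,5,6,7,8} 1  {4,5,6,7,8} 2
  6 to go: {1,4,5,6,7,8} 3  {2,3,5,6,7,8} 1  {3,4,5,6,7,8} 3
  7 to go: {1,3,4,5,6,7,8} 6  {2,3,4,5,6,7,8} 4
  if 0:m drops first: 10 orders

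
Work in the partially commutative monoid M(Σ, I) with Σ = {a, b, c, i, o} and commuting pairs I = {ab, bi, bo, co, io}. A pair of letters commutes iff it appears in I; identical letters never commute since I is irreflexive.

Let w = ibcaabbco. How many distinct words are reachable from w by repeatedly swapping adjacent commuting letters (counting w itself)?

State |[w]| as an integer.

0(i) covers ∅
1(b) covers ∅
2(c) covers 0:i, 1:b
3(a) covers 2:c
4(a) covers 3:a
5(b) covers 2:c
6(b) covers 5:b
7(c) covers 4:a, 6:b
8(o) covers 4:a
floor of heap: 0:i, 1:b
completions by unplaced set U, small U first (add the entries for U minus each lowest piece of U):
  |U|=1: {7}:1  {8}:1
  |U|=2: {6,7}:1  {7,8}:2
  |U|=3: {4,7,8}:2  {5,6,7}:1  {6,7,8}:3
  |U|=4: {3,4,7,8}:2  {4,6,7,8}:5  {5,6,7,8}:4
  |U|=5: {3,4,6,7,8}:7  {4,5,6,7,8}:9
  |U|=6: {3,4,5,6,7,8}:16
  |U|=7: {2,3,4,5,6,7,8}:16
  start at 0(i): 16
  start at 1(b): 16
sum over floor = 32

32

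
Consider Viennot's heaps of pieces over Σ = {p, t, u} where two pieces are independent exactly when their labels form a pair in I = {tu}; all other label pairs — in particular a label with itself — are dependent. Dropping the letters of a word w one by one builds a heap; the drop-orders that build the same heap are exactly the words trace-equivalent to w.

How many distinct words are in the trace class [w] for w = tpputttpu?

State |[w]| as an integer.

4

0(t) covers ∅
1(p) covers 0:t
2(p) covers 1:p
3(u) covers 2:p
4(t) covers 2:p
5(t) covers 4:t
6(t) covers 5:t
7(p) covers 3:u, 6:t
8(u) covers 7:p
floor of heap: 0:t
completions by unplaced set U, small U first (add the entries for U minus each lowest piece of U):
  |U|=1: {8}:1
  |U|=2: {7,8}:1
  |U|=3: {3,7,8}:1  {6,7,8}:1
  |U|=4: {3,6,7,8}:2  {5,6,7,8}:1
  |U|=5: {3,5,6,7,8}:3  {4,5,6,7,8}:1
  |U|=6: {3,4,5,6,7,8}:4
  |U|=7: {2,3,4,5,6,7,8}:4
  start at 0(t): 4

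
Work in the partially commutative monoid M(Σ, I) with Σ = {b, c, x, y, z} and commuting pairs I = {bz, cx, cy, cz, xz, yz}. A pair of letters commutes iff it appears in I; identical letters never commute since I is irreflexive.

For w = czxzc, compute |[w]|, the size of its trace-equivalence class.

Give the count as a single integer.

30

0(c) covers ∅
1(z) covers ∅
2(x) covers ∅
3(z) covers 1:z
4(c) covers 0:c
floor of heap: 0:c, 1:z, 2:x
completions by unplaced set U, small U first (add the entries for U minus each lowest piece of U):
  |U|=1: {2}:1  {3}:1  {4}:1
  |U|=2: {0,4}:1  {1,3}:1  {2,3}:2  {2,4}:2  {3,4}:2
  |U|=3: {0,2,4}:3  {0,3,4}:3  {1,2,3}:3  {1,3,4}:3  {2,3,4}:6
  start at 0(c): 12
  start at 1(z): 12
  start at 2(x): 6
sum over floor = 30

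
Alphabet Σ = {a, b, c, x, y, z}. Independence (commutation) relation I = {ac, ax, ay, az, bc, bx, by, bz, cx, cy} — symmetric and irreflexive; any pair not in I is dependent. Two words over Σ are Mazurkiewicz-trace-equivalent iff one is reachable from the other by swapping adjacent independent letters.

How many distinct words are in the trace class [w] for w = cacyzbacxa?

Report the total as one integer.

piece 0:c — minimal
piece 1:a — minimal
piece 2:c rests on {0:c}
piece 3:y — minimal
piece 4:z rests on {2:c, 3:y}
piece 5:b rests on {1:a}
piece 6:a rests on {5:b}
piece 7:c rests on {4:z}
piece 8:x rests on {4:z}
piece 9:a rests on {6:a}
minimal pieces: {0:c, 1:a, 3:y}
ways to finish when only these pieces remain (= sum over removing one remaining piece with nothing left below it):
  1 left: {7}→1  {8}→1  {9}→1
  2 left: {6,9}→1  {7,8}→2  {7,9}→2  {8,9}→2
  3 left: {4,7,8}→2  {5,6,9}→1  {6,7,9}→3  {6,8,9}→3  {7,8,9}→6
  4 left: {1,5,6,9}→1  {2,4,7,8}→2  {3,4,7,8}→2  {4,7,8,9}→8  {5,6,7,9}→4  {5,6,8,9}→4  {6,7,8,9}→12
  5 left: {0,2,4,7,8}→2  {1,5,6,7,9}→5  {1,5,6,8,9}→5  {2,3,4,7,8}→4  {2,4,7,8,9}→10  {3,4,7,8,9}→10  {4,6,7,8,9}→20  {5,6,7,8,9}→20
  6 left: {0,2,3,4,7,8}→6  {0,2,4,7,8,9}→12  {1,5,6,7,8,9}→30  {2,3,4,7,8,9}→24  {2,4,6,7,8,9}→30  {3,4,6,7,8,9}→30  {4,5,6,7,8,9}→40
  7 left: {0,2,3,4,7,8,9}→42  {0,2,4,6,7,8,9}→42  {1,4,5,6,7,8,9}→70  {2,3,4,6,7,8,9}→84  {2,4,5,6,7,8,9}→70  {3,4,5,6,7,8,9}→70
  8 left: {0,2,3,4,6,7,8,9}→168  {0,2,4,5,6,7,8,9}→112  {1,2,4,5,6,7,8,9}→140  {1,3,4,5,6,7,8,9}→140  {2,3,4,5,6,7,8,9}→224
  placing 0:c first → 504 extensions
  placing 1:a first → 504 extensions
  placing 3:y first → 252 extensions
total linear extensions = 1260

1260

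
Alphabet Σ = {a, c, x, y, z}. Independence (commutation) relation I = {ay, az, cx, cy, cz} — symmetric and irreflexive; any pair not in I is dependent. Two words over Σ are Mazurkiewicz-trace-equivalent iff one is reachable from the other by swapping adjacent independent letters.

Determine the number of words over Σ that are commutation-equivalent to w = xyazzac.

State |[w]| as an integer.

20

0(x) covers ∅
1(y) covers 0:x
2(a) covers 0:x
3(z) covers 1:y
4(z) covers 3:z
5(a) covers 2:a
6(c) covers 5:a
floor of heap: 0:x
completions by unplaced set U, small U first (add the entries for U minus each lowest piece of U):
  |U|=1: {4}:1  {6}:1
  |U|=2: {3,4}:1  {4,6}:2  {5,6}:1
  |U|=3: {1,3,4}:1  {2,5,6}:1  {3,4,6}:3  {4,5,6}:3
  |U|=4: {1,3,4,6}:4  {2,4,5,6}:4  {3,4,5,6}:6
  |U|=5: {1,3,4,5,6}:10  {2,3,4,5,6}:10
  start at 0(x): 20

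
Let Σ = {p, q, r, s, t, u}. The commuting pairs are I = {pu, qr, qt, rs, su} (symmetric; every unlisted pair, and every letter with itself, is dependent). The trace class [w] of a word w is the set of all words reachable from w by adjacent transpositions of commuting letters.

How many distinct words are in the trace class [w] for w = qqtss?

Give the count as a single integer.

3

0(q) covers ∅
1(q) covers 0:q
2(t) covers ∅
3(s) covers 1:q, 2:t
4(s) covers 3:s
floor of heap: 0:q, 2:t
completions by unplaced set U, small U first (add the entries for U minus each lowest piece of U):
  |U|=1: {4}:1
  |U|=2: {3,4}:1
  |U|=3: {1,3,4}:1  {2,3,4}:1
  start at 0(q): 2
  start at 2(t): 1
sum over floor = 3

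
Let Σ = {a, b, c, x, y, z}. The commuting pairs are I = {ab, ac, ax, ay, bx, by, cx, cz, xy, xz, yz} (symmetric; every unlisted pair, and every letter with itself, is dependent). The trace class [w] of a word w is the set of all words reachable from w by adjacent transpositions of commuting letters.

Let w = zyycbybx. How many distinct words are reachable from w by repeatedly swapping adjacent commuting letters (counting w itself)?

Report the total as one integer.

104

drop 0:z onto floor
drop 1:y onto floor
drop 2:y onto {1:y}
drop 3:c onto {2:y}
drop 4:b onto {0:z, 3:c}
drop 5:y onto {3:c}
drop 6:b onto {4:b}
drop 7:x onto floor
ground layer = {0:z, 1:y, 7:x}
drop-orders for the pieces not yet dropped (sum over which currently-grounded one goes next):
  1 to go: {5} 1  {6} 1  {7} 1
  2 to go: {4,6} 1  {5,6} 2  {5,7} 2  {6,7} 2
  3 to go: {0,4,6} 1  {4,5,6} 3  {4,6,7} 3  {5,6,7} 6
  4 to go: {0,4,5,6} 4  {0,4,6,7} 4  {3,4,5,6} 3  {4,5,6,7} 12
  5 to go: {0,3,4,5,6} 7  {0,4,5,6,7} 20  {2,3,4,5,6} 3  {3,4,5,6,7} 15
  6 to go: {0,2,3,4,5,6} 10  {0,3,4,5,6,7} 42  {1,2,3,4,5,6} 3  {2,3,4,5,6,7} 18
  if 0:z drops first: 21 orders
  if 1:y drops first: 70 orders
  if 7:x drops first: 13 orders
heap linearizations: 104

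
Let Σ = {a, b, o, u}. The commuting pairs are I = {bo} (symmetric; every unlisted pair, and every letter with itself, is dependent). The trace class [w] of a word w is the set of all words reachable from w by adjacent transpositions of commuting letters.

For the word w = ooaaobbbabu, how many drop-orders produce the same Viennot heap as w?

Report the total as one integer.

#0=o has no predecessor
#1=o depends on [0:o]
#2=a depends on [1:o]
#3=a depends on [2:a]
#4=o depends on [3:a]
#5=b depends on [3:a]
#6=b depends on [5:b]
#7=b depends on [6:b]
#8=a depends on [4:o, 7:b]
#9=b depends on [8:a]
#10=u depends on [9:b]
sources: [0:o]
N(rest) = Σ N(rest − s) over sources s of rest; N(one piece) = 1:
  size 1 → [10]=1
  size 2 → [9,10]=1
  size 3 → [8,9,10]=1
  size 4 → [4,8,9,10]=1  [7,8,9,10]=1
  size 5 → [4,7,8,9,10]=2  [6,7,8,9,10]=1
  size 6 → [4,6,7,8,9,10]=3  [5,6,7,8,9,10]=1
  size 7 → [4,5,6,7,8,9,10]=4
  size 8 → [3,4,5,6,7,8,9,10]=4
  size 9 → [2,3,4,5,6,7,8,9,10]=4
  first=0(o) contributes 4

4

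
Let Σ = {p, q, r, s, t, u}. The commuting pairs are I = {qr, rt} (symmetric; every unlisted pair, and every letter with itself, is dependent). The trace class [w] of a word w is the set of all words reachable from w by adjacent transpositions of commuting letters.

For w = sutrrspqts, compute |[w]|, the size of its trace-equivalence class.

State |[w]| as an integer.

piece 0:s — minimal
piece 1:u rests on {0:s}
piece 2:t rests on {1:u}
piece 3:r rests on {1:u}
piece 4:r rests on {3:r}
piece 5:s rests on {2:t, 4:r}
piece 6:p rests on {5:s}
piece 7:q rests on {6:p}
piece 8:t rests on {7:q}
piece 9:s rests on {8:t}
minimal pieces: {0:s}
ways to finish when only these pieces remain (= sum over removing one remaining piece with nothing left below it):
  1 left: {9}→1
  2 left: {8,9}→1
  3 left: {7,8,9}→1
  4 left: {6,7,8,9}→1
  5 left: {5,6,7,8,9}→1
  6 left: {2,5,6,7,8,9}→1  {4,5,6,7,8,9}→1
  7 left: {2,4,5,6,7,8,9}→2  {3,4,5,6,7,8,9}→1
  8 left: {2,3,4,5,6,7,8,9}→3
  placing 0:s first → 3 extensions

3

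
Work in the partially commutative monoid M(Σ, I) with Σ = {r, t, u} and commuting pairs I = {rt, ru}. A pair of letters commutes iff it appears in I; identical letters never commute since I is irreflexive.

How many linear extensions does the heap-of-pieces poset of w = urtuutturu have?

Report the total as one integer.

45

#0=u has no predecessor
#1=r has no predecessor
#2=t depends on [0:u]
#3=u depends on [2:t]
#4=u depends on [3:u]
#5=t depends on [4:u]
#6=t depends on [5:t]
#7=u depends on [6:t]
#8=r depends on [1:r]
#9=u depends on [7:u]
sources: [0:u, 1:r]
N(rest) = Σ N(rest − s) over sources s of rest; N(one piece) = 1:
  size 1 → [8]=1  [9]=1
  size 2 → [1,8]=1  [7,9]=1  [8,9]=2
  size 3 → [1,8,9]=3  [6,7,9]=1  [7,8,9]=3
  size 4 → [1,7,8,9]=6  [5,6,7,9]=1  [6,7,8,9]=4
  size 5 → [1,6,7,8,9]=10  [4,5,6,7,9]=1  [5,6,7,8,9]=5
  size 6 → [1,5,6,7,8,9]=15  [3,4,5,6,7,9]=1  [4,5,6,7,8,9]=6
  size 7 → [1,4,5,6,7,8,9]=21  [2,3,4,5,6,7,9]=1  [3,4,5,6,7,8,9]=7
  size 8 → [0,2,3,4,5,6,7,9]=1  [1,3,4,5,6,7,8,9]=28  [2,3,4,5,6,7,8,9]=8
  first=0(u) contributes 36
  first=1(r) contributes 9
|[w]| = 45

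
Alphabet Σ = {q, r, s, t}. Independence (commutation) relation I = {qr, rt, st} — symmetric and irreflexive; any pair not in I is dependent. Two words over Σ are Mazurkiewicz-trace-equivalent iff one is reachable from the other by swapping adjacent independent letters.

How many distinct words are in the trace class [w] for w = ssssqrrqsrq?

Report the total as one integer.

#0=s has no predecessor
#1=s depends on [0:s]
#2=s depends on [1:s]
#3=s depends on [2:s]
#4=q depends on [3:s]
#5=r depends on [3:s]
#6=r depends on [5:r]
#7=q depends on [4:q]
#8=s depends on [6:r, 7:q]
#9=r depends on [8:s]
#10=q depends on [8:s]
sources: [0:s]
N(rest) = Σ N(rest − s) over sources s of rest; N(one piece) = 1:
  size 1 → [9]=1  [10]=1
  size 2 → [9,10]=2
  size 3 → [8,9,10]=2
  size 4 → [6,8,9,10]=2  [7,8,9,10]=2
  size 5 → [4,7,8,9,10]=2  [5,6,8,9,10]=2  [6,7,8,9,10]=4
  size 6 → [4,6,7,8,9,10]=6  [5,6,7,8,9,10]=6
  size 7 → [4,5,6,7,8,9,10]=12
  size 8 → [3,4,5,6,7,8,9,10]=12
  size 9 → [2,3,4,5,6,7,8,9,10]=12
  first=0(s) contributes 12

12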